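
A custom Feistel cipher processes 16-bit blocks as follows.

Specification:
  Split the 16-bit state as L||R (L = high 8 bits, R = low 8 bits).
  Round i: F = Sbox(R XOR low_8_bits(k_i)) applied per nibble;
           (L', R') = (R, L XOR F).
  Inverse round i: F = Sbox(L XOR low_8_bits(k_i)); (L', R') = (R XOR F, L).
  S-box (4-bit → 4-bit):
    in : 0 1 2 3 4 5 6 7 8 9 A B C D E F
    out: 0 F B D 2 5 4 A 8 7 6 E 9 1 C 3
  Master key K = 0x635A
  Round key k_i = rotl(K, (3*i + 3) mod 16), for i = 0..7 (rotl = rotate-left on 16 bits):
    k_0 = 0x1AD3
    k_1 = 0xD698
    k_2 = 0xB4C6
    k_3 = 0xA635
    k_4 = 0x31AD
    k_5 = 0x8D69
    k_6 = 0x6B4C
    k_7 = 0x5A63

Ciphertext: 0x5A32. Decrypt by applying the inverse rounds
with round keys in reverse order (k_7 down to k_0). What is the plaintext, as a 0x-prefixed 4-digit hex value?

0xD720

s_0 = ciphertext = 0x5A32
s_1 = InvRound(s_0, k_7) = 0xE55A
s_2 = InvRound(s_1, k_6) = 0x3DE5
s_3 = InvRound(s_2, k_5) = 0xB73D
s_4 = InvRound(s_3, k_4) = 0xCBB7
s_5 = InvRound(s_4, k_3) = 0x8BCB
s_6 = InvRound(s_5, k_2) = 0xEA8B
s_7 = InvRound(s_6, k_1) = 0x20EA
s_8 = InvRound(s_7, k_0) = 0xD720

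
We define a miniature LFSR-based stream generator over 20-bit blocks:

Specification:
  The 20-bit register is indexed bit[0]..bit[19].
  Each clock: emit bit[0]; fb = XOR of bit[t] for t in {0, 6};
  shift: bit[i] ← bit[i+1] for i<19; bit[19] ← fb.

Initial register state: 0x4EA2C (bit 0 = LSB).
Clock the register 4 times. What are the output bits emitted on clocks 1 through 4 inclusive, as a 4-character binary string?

reg_0 = 0x4EA2C
clock 1: out=0, reg = 0x27516
clock 2: out=0, reg = 0x13A8B
clock 3: out=1, reg = 0x89D45
clock 4: out=1, reg = 0x44EA2

0011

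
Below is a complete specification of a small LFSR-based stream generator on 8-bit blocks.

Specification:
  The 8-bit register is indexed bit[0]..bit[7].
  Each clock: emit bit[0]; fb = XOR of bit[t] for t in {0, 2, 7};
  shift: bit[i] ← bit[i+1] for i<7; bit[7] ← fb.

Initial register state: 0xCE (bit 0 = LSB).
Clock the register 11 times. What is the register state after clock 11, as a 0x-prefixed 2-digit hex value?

reg_0 = 0xCE
clock 1: out=0, reg = 0x67
clock 2: out=1, reg = 0x33
clock 3: out=1, reg = 0x99
clock 4: out=1, reg = 0x4C
clock 5: out=0, reg = 0xA6
clock 6: out=0, reg = 0x53
clock 7: out=1, reg = 0xA9
clock 8: out=1, reg = 0x54
clock 9: out=0, reg = 0xAA
clock 10: out=0, reg = 0xD5
clock 11: out=1, reg = 0xEA

0xEA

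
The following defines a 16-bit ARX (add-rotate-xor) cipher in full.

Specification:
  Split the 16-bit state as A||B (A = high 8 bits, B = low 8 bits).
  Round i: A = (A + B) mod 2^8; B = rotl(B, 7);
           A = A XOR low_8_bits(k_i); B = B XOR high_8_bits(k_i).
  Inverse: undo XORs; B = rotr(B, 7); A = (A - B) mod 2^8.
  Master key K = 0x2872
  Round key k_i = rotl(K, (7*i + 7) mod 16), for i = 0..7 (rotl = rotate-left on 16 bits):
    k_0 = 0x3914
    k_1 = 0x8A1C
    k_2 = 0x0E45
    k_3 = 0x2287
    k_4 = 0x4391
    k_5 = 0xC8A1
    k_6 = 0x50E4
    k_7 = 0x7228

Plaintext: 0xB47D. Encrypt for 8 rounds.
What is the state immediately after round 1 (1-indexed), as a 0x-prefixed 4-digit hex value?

0x2587

s_0 = plaintext = 0xB47D
s_1 = Round(s_0, k_0) = 0x2587
s_2 = Round(s_1, k_1) = 0xB049
s_3 = Round(s_2, k_2) = 0xBCAA
s_4 = Round(s_3, k_3) = 0xE177
s_5 = Round(s_4, k_4) = 0xC9F8
s_6 = Round(s_5, k_5) = 0x60B4
s_7 = Round(s_6, k_6) = 0xF00A
s_8 = Round(s_7, k_7) = 0xD277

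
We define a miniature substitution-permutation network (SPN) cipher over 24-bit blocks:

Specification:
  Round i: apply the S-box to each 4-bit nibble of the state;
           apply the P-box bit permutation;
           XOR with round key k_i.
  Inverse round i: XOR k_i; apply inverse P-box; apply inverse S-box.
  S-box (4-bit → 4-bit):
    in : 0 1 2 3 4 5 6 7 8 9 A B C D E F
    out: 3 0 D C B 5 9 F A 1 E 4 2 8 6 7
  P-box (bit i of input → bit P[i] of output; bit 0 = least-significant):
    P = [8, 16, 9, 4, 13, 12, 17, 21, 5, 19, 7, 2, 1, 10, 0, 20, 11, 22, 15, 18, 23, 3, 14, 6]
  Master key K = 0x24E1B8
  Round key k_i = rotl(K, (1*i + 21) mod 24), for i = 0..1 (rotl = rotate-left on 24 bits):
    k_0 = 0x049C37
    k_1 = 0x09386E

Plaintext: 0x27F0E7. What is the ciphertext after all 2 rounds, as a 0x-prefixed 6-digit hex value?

s_0 = plaintext = 0x27F0E7
s_1 = Round(s_0, k_0) = 0xCB4344
s_2 = Round(s_1, k_1) = 0x388DF0

0x388DF0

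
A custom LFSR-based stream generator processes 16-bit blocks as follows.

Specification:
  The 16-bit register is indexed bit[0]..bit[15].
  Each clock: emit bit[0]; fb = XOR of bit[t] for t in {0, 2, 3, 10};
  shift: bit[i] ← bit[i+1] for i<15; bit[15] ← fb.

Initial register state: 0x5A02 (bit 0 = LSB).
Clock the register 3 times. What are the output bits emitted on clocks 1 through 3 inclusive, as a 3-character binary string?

reg_0 = 0x5A02
clock 1: out=0, reg = 0x2D01
clock 2: out=1, reg = 0x1680
clock 3: out=0, reg = 0x8B40

010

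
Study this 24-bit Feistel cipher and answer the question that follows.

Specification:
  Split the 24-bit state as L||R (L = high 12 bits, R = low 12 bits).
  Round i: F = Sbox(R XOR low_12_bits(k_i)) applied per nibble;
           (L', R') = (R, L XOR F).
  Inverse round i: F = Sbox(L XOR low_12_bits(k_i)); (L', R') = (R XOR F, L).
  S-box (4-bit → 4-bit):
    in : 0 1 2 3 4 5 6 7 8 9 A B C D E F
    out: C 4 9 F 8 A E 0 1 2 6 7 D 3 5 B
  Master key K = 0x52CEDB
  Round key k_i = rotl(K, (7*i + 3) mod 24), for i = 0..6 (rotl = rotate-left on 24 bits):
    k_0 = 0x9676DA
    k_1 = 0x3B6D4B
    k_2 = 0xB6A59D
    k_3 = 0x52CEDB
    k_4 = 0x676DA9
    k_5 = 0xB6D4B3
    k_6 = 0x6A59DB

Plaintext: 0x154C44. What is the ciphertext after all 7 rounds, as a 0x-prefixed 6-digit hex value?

0x08FB19

s_0 = plaintext = 0x154C44
s_1 = Round(s_0, k_0) = 0xC44771
s_2 = Round(s_1, k_1) = 0x771AB2
s_3 = Round(s_2, k_2) = 0xAB2CEA
s_4 = Round(s_3, k_3) = 0xCEA346
s_5 = Round(s_4, k_4) = 0x3469B1
s_6 = Round(s_5, k_5) = 0x9B108F
s_7 = Round(s_6, k_6) = 0x08FB19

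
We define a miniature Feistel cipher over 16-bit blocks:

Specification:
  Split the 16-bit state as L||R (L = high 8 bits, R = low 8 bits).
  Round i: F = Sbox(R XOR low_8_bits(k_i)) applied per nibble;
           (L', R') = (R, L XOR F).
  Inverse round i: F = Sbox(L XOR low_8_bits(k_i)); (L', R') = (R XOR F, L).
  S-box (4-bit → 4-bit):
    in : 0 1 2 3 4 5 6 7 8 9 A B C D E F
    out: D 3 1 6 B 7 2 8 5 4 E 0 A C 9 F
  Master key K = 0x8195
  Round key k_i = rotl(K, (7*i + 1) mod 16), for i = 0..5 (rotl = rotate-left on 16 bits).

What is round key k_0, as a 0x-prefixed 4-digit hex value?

0x032B

K = 0x8195
k_0 = rotl(K, (7*0+1) mod 16) = rotl(K, 1) = 0x032B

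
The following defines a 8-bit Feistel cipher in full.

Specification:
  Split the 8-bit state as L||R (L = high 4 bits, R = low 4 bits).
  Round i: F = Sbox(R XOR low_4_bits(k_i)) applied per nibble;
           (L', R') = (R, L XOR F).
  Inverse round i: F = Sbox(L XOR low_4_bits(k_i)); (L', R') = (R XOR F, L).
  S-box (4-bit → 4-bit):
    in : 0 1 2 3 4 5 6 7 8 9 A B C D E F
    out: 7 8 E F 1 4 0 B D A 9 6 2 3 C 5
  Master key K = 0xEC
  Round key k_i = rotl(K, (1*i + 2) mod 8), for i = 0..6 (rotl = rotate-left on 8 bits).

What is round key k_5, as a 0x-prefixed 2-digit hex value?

0x76

K = 0xEC
k_0 = rotl(K, (1*0+2) mod 8) = rotl(K, 2) = 0xB3
k_1 = rotl(K, (1*1+2) mod 8) = rotl(K, 3) = 0x67
k_2 = rotl(K, (1*2+2) mod 8) = rotl(K, 4) = 0xCE
k_3 = rotl(K, (1*3+2) mod 8) = rotl(K, 5) = 0x9D
k_4 = rotl(K, (1*4+2) mod 8) = rotl(K, 6) = 0x3B
k_5 = rotl(K, (1*5+2) mod 8) = rotl(K, 7) = 0x76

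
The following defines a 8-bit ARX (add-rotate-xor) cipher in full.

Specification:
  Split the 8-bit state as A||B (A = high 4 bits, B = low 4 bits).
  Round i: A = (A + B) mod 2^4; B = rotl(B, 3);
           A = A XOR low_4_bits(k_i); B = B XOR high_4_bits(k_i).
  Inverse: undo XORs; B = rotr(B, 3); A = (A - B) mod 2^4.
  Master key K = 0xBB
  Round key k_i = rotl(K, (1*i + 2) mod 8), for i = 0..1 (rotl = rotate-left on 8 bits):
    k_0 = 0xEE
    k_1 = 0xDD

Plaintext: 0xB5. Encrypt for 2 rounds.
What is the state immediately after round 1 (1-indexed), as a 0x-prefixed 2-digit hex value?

0xE4

s_0 = plaintext = 0xB5
s_1 = Round(s_0, k_0) = 0xE4
s_2 = Round(s_1, k_1) = 0xFF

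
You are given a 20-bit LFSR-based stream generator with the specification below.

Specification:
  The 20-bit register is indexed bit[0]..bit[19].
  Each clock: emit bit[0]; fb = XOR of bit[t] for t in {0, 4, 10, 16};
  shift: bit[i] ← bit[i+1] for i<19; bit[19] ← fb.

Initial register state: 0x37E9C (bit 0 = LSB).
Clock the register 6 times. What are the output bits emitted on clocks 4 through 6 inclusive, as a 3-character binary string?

reg_0 = 0x37E9C
clock 1: out=0, reg = 0x9BF4E
clock 2: out=0, reg = 0x4DFA7
clock 3: out=1, reg = 0x26FD3
clock 4: out=1, reg = 0x937E9
clock 5: out=1, reg = 0xC9BF4
clock 6: out=0, reg = 0xE4DFA

110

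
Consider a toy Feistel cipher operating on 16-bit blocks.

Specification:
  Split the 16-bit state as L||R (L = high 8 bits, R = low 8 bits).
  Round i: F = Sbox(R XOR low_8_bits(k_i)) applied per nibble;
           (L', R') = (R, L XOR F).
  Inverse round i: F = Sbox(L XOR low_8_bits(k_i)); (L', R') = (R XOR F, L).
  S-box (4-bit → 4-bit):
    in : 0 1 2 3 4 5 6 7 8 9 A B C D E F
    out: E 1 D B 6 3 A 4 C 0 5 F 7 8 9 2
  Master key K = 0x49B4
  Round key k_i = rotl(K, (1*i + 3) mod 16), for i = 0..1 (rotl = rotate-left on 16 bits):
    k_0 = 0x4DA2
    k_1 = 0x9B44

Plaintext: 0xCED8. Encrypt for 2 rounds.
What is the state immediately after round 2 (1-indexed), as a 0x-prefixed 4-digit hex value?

0x8BAA

s_0 = plaintext = 0xCED8
s_1 = Round(s_0, k_0) = 0xD88B
s_2 = Round(s_1, k_1) = 0x8BAA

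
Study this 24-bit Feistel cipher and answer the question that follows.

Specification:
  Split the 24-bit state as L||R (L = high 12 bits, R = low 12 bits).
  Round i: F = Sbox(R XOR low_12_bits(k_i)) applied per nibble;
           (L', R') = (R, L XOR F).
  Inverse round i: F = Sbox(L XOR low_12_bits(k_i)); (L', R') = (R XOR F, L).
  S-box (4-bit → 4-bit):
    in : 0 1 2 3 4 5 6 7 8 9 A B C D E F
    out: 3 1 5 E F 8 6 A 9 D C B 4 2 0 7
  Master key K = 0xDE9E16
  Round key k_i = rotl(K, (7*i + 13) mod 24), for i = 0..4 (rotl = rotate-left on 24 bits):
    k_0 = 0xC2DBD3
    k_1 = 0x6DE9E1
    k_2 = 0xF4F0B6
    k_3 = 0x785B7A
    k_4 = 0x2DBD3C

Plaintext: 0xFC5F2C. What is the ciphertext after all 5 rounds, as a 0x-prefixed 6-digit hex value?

0x288212

s_0 = plaintext = 0xFC5F2C
s_1 = Round(s_0, k_0) = 0xF2C0B2
s_2 = Round(s_1, k_1) = 0x0B22A2
s_3 = Round(s_2, k_2) = 0x2A25AD
s_4 = Round(s_3, k_3) = 0x5AD288
s_5 = Round(s_4, k_4) = 0x288212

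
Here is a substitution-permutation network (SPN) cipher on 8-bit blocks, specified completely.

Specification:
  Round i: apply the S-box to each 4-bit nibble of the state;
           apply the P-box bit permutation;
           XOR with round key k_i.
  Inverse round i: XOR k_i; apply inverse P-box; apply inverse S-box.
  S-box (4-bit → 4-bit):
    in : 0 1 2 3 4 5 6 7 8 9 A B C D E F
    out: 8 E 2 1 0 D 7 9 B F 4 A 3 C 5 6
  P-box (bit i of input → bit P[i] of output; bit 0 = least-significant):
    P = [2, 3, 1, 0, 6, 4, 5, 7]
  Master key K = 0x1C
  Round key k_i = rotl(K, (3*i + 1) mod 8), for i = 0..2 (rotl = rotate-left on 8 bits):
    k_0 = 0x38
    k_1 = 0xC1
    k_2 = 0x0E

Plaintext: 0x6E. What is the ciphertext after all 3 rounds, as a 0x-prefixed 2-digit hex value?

0x5B

s_0 = plaintext = 0x6E
s_1 = Round(s_0, k_0) = 0x4E
s_2 = Round(s_1, k_1) = 0xC7
s_3 = Round(s_2, k_2) = 0x5B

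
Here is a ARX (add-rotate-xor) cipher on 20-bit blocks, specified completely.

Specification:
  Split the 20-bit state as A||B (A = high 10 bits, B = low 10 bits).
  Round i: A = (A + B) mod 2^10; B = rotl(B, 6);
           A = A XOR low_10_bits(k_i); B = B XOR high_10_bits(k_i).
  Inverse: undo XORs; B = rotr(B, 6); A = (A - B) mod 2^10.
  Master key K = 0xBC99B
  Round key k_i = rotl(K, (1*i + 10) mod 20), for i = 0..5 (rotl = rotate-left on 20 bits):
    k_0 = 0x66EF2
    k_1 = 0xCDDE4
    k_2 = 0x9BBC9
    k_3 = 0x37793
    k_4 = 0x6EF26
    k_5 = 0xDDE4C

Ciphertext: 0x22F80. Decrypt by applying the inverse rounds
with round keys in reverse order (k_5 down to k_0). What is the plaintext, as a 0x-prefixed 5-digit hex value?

s_0 = ciphertext = 0x22F80
s_1 = InvRound(s_0, k_5) = 0xD5373
s_2 = InvRound(s_1, k_4) = 0xF9C8B
s_3 = InvRound(s_2, k_3) = 0xC4D61
s_4 = InvRound(s_3, k_2) = 0xF78FC
s_5 = InvRound(s_4, k_1) = 0x5ECBF
s_6 = InvRound(s_5, k_0) = 0x51644

0x51644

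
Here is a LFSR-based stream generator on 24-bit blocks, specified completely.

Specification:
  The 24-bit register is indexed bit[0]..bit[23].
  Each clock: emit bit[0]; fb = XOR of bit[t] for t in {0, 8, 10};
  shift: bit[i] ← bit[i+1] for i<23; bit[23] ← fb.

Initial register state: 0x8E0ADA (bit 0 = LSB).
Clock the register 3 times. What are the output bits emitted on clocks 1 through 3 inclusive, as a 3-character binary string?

010

reg_0 = 0x8E0ADA
clock 1: out=0, reg = 0x47056D
clock 2: out=1, reg = 0xA382B6
clock 3: out=0, reg = 0x51C15B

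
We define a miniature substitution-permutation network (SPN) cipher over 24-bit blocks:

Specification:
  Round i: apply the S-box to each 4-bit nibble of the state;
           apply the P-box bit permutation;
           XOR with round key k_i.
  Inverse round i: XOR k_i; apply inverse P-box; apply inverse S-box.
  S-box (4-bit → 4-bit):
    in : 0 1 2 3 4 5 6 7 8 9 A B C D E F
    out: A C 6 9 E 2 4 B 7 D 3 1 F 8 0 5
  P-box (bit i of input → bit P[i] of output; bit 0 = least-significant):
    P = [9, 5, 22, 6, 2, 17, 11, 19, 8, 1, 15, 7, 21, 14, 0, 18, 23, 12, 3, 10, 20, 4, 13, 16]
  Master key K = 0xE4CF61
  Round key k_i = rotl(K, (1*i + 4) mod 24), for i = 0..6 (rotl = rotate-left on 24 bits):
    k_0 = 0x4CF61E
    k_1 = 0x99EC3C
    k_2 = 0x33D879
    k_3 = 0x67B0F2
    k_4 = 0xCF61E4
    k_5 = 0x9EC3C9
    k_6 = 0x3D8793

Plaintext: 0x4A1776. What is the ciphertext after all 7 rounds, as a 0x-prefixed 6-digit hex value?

0x246EE1

s_0 = plaintext = 0x4A1776
s_1 = Round(s_0, k_0) = 0x83C789
s_2 = Round(s_1, k_1) = 0x6F83EB
s_3 = Round(s_2, k_2) = 0x93BBF0
s_4 = Round(s_3, k_3) = 0xD69D96
s_5 = Round(s_4, k_4) = 0xA26969
s_6 = Round(s_5, k_5) = 0xCE5810
s_7 = Round(s_6, k_6) = 0x246EE1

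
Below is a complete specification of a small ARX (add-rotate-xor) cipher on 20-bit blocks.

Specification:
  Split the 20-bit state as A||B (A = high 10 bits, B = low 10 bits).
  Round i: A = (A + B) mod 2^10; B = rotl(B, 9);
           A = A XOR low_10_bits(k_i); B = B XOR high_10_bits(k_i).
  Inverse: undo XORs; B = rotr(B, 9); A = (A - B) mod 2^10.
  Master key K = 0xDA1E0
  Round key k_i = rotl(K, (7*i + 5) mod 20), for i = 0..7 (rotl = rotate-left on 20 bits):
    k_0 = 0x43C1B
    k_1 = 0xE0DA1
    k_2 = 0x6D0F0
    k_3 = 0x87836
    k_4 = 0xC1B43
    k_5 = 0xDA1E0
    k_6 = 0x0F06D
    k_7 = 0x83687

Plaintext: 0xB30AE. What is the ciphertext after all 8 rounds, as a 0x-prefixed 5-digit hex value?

s_0 = plaintext = 0xB30AE
s_1 = Round(s_0, k_0) = 0xD8558
s_2 = Round(s_1, k_1) = 0x4632F
s_3 = Round(s_2, k_2) = 0x2DE23
s_4 = Round(s_3, k_3) = 0xBB10F
s_5 = Round(s_4, k_4) = 0x2E181
s_6 = Round(s_5, k_5) = 0xF65A8
s_7 = Round(s_6, k_6) = 0x7B0E8
s_8 = Round(s_7, k_7) = 0x14E79

0x14E79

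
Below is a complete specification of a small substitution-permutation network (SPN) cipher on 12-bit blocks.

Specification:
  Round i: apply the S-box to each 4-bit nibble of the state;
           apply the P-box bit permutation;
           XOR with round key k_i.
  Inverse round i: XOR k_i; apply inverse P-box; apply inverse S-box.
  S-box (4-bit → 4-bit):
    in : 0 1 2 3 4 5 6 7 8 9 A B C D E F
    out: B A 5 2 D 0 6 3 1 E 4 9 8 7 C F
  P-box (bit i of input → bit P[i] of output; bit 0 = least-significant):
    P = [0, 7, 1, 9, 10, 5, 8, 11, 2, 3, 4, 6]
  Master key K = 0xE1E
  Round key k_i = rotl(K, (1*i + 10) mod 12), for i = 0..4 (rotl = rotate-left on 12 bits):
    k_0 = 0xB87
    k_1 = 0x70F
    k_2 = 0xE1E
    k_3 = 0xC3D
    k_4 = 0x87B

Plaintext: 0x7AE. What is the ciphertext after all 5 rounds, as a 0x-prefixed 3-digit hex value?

0x01D

s_0 = plaintext = 0x7AE
s_1 = Round(s_0, k_0) = 0x889
s_2 = Round(s_1, k_1) = 0x189
s_3 = Round(s_2, k_2) = 0x8D4
s_4 = Round(s_3, k_3) = 0xB1A
s_5 = Round(s_4, k_4) = 0x01D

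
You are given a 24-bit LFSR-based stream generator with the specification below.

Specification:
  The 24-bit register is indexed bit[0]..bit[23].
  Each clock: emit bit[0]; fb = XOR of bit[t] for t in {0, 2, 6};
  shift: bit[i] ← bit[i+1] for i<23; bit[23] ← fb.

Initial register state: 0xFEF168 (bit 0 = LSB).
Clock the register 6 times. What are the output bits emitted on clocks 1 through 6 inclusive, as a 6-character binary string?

000101

reg_0 = 0xFEF168
clock 1: out=0, reg = 0xFF78B4
clock 2: out=0, reg = 0xFFBC5A
clock 3: out=0, reg = 0xFFDE2D
clock 4: out=1, reg = 0x7FEF16
clock 5: out=0, reg = 0xBFF78B
clock 6: out=1, reg = 0xDFFBC5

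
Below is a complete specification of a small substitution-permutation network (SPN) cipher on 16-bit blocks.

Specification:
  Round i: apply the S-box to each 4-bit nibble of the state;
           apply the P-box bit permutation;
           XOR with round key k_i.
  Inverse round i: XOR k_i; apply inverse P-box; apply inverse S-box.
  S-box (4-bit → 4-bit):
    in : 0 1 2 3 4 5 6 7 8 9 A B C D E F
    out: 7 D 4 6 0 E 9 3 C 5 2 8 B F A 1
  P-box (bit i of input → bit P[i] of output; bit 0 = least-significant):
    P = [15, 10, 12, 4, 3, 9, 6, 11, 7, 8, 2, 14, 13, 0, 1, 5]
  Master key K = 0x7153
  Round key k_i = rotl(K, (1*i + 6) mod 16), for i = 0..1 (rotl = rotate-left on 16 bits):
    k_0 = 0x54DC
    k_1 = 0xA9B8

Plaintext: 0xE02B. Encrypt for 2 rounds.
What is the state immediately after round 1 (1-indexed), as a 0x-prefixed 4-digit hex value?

0x5529

s_0 = plaintext = 0xE02B
s_1 = Round(s_0, k_0) = 0x5529
s_2 = Round(s_1, k_1) = 0x78DF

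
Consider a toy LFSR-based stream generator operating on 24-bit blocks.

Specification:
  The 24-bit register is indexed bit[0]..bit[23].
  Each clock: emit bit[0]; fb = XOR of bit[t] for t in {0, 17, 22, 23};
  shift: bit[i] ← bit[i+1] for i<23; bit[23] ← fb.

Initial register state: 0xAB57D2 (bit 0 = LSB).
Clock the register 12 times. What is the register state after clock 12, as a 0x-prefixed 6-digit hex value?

0xDECAB5

reg_0 = 0xAB57D2
clock 1: out=0, reg = 0x55ABE9
clock 2: out=1, reg = 0x2AD5F4
clock 3: out=0, reg = 0x956AFA
clock 4: out=0, reg = 0xCAB57D
clock 5: out=1, reg = 0x655ABE
clock 6: out=0, reg = 0xB2AD5F
clock 7: out=1, reg = 0xD956AF
clock 8: out=1, reg = 0xECAB57
clock 9: out=1, reg = 0xF655AB
clock 10: out=1, reg = 0x7B2AD5
clock 11: out=1, reg = 0xBD956A
clock 12: out=0, reg = 0xDECAB5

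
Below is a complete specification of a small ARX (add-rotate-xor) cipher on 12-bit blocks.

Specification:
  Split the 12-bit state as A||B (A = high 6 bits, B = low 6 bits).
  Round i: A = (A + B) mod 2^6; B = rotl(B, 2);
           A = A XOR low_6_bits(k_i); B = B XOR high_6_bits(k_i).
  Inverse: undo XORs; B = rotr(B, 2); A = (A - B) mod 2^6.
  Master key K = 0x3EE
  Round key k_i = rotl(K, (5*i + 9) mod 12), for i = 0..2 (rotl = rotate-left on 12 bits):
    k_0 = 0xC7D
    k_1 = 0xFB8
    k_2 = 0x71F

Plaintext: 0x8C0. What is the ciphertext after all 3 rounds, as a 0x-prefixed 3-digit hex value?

s_0 = plaintext = 0x8C0
s_1 = Round(s_0, k_0) = 0x7B1
s_2 = Round(s_1, k_1) = 0xDF9
s_3 = Round(s_2, k_2) = 0xBFB

0xBFB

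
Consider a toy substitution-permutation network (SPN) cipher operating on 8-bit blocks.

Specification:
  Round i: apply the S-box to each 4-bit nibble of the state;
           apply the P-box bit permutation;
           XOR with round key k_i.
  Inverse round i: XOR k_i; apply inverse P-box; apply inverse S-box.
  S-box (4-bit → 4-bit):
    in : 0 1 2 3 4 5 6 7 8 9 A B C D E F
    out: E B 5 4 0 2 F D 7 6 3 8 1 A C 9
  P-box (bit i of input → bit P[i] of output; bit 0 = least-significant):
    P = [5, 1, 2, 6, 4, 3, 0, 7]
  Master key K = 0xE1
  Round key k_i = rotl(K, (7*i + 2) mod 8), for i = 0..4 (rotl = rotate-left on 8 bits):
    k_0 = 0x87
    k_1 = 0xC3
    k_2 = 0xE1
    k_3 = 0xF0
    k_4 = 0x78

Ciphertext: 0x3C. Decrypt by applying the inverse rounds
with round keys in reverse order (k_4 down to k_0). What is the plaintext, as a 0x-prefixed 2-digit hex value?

0x2E

s_0 = ciphertext = 0x3C
s_1 = InvRound(s_0, k_4) = 0x4E
s_2 = InvRound(s_1, k_3) = 0x18
s_3 = InvRound(s_2, k_2) = 0x6F
s_4 = InvRound(s_3, k_1) = 0xD2
s_5 = InvRound(s_4, k_0) = 0x2E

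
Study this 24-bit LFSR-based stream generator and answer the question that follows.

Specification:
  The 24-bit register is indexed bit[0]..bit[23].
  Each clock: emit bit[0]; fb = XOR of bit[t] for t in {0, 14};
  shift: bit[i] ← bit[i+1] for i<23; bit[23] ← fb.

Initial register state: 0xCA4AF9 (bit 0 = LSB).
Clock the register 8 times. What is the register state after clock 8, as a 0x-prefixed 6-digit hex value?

reg_0 = 0xCA4AF9
clock 1: out=1, reg = 0x65257C
clock 2: out=0, reg = 0x3292BE
clock 3: out=0, reg = 0x19495F
clock 4: out=1, reg = 0x0CA4AF
clock 5: out=1, reg = 0x865257
clock 6: out=1, reg = 0x43292B
clock 7: out=1, reg = 0xA19495
clock 8: out=1, reg = 0xD0CA4A

0xD0CA4A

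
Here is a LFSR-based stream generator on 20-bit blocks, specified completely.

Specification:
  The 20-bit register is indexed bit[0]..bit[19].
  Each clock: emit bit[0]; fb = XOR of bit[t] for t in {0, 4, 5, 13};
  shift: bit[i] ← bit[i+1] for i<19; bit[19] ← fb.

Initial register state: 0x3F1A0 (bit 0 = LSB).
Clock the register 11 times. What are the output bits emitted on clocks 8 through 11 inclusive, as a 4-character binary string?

reg_0 = 0x3F1A0
clock 1: out=0, reg = 0x1F8D0
clock 2: out=0, reg = 0x0FC68
clock 3: out=0, reg = 0x07E34
clock 4: out=0, reg = 0x83F1A
clock 5: out=0, reg = 0x41F8D
clock 6: out=1, reg = 0xA0FC6
clock 7: out=0, reg = 0x507E3
clock 8: out=1, reg = 0x283F1
clock 9: out=1, reg = 0x941F8
clock 10: out=0, reg = 0x4A0FC
clock 11: out=0, reg = 0xA507E

1100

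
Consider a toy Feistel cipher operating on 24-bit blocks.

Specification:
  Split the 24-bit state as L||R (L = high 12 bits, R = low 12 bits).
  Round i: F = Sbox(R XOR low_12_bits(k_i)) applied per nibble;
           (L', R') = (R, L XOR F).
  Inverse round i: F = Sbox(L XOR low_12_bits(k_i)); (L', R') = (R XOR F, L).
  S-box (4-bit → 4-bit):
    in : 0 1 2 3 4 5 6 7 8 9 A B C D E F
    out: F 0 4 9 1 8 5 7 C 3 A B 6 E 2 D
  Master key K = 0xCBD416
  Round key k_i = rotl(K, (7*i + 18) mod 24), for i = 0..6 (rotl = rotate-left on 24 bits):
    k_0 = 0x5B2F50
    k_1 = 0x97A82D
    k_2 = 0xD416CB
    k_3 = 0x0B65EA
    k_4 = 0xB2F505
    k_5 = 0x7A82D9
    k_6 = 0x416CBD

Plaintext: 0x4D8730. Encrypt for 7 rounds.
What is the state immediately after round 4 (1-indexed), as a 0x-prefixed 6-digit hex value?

0xA075B4

s_0 = plaintext = 0x4D8730
s_1 = Round(s_0, k_0) = 0x730887
s_2 = Round(s_1, k_1) = 0x88789A
s_3 = Round(s_2, k_2) = 0x89AA07
s_4 = Round(s_3, k_3) = 0xA075B4
s_5 = Round(s_4, k_4) = 0x5B45B7
s_6 = Round(s_5, k_5) = 0x5B72E6
s_7 = Round(s_6, k_6) = 0x2E673C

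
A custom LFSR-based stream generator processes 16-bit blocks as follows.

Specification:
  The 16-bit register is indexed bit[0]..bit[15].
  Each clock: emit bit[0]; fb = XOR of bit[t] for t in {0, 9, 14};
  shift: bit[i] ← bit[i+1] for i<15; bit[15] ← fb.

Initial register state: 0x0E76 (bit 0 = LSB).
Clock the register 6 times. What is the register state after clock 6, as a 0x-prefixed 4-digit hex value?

reg_0 = 0x0E76
clock 1: out=0, reg = 0x873B
clock 2: out=1, reg = 0x439D
clock 3: out=1, reg = 0xA1CE
clock 4: out=0, reg = 0x50E7
clock 5: out=1, reg = 0x2873
clock 6: out=1, reg = 0x9439

0x9439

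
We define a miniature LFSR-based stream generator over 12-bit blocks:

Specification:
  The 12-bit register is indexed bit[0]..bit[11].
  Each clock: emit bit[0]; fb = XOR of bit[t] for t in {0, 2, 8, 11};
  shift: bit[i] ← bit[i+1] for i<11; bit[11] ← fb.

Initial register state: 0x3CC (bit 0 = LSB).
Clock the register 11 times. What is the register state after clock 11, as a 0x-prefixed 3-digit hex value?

reg_0 = 0x3CC
clock 1: out=0, reg = 0x1E6
clock 2: out=0, reg = 0x0F3
clock 3: out=1, reg = 0x879
clock 4: out=1, reg = 0x43C
clock 5: out=0, reg = 0xA1E
clock 6: out=0, reg = 0x50F
clock 7: out=1, reg = 0xA87
clock 8: out=1, reg = 0xD43
clock 9: out=1, reg = 0xEA1
clock 10: out=1, reg = 0x750
clock 11: out=0, reg = 0xBA8

0xBA8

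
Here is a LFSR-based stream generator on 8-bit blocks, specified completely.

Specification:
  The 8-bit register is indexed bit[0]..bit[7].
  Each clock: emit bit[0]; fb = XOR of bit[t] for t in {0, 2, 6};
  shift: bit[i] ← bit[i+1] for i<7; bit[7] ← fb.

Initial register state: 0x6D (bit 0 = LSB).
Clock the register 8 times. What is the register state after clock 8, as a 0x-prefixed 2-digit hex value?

reg_0 = 0x6D
clock 1: out=1, reg = 0xB6
clock 2: out=0, reg = 0xDB
clock 3: out=1, reg = 0x6D
clock 4: out=1, reg = 0xB6
clock 5: out=0, reg = 0xDB
clock 6: out=1, reg = 0x6D
clock 7: out=1, reg = 0xB6
clock 8: out=0, reg = 0xDB

0xDB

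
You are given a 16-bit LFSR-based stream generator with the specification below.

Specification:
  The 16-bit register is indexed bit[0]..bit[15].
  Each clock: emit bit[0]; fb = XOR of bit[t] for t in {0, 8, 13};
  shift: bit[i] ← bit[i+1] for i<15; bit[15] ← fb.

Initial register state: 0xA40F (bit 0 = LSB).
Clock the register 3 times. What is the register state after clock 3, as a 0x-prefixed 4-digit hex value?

reg_0 = 0xA40F
clock 1: out=1, reg = 0x5207
clock 2: out=1, reg = 0xA903
clock 3: out=1, reg = 0xD481

0xD481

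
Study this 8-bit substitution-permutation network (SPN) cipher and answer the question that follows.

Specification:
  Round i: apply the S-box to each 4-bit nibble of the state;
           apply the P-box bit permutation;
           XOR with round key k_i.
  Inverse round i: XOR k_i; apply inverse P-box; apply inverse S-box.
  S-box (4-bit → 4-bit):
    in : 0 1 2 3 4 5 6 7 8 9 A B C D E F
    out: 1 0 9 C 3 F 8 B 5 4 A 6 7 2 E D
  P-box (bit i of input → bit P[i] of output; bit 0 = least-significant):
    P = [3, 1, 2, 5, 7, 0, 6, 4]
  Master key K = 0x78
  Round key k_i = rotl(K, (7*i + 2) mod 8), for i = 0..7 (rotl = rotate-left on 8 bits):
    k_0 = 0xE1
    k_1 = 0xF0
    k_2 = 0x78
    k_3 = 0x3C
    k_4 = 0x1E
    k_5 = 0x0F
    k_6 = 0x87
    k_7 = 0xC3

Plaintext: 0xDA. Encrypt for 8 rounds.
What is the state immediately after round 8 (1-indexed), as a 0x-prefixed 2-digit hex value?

0x26

s_0 = plaintext = 0xDA
s_1 = Round(s_0, k_0) = 0xC2
s_2 = Round(s_1, k_1) = 0x19
s_3 = Round(s_2, k_2) = 0x7C
s_4 = Round(s_3, k_3) = 0xA3
s_5 = Round(s_4, k_4) = 0x2B
s_6 = Round(s_5, k_5) = 0x99
s_7 = Round(s_6, k_6) = 0xC3
s_8 = Round(s_7, k_7) = 0x26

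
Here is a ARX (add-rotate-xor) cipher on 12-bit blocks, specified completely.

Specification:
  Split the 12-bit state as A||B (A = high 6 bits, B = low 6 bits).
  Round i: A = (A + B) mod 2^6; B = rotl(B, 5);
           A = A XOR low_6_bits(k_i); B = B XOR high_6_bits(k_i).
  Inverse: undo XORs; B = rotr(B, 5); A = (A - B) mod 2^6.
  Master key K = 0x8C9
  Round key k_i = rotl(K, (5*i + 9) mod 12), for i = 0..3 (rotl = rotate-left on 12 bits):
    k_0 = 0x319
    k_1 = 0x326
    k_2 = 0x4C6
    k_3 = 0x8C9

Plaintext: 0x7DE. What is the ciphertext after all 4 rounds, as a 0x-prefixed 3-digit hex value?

0x111

s_0 = plaintext = 0x7DE
s_1 = Round(s_0, k_0) = 0x903
s_2 = Round(s_1, k_1) = 0x06D
s_3 = Round(s_2, k_2) = 0xA25
s_4 = Round(s_3, k_3) = 0x111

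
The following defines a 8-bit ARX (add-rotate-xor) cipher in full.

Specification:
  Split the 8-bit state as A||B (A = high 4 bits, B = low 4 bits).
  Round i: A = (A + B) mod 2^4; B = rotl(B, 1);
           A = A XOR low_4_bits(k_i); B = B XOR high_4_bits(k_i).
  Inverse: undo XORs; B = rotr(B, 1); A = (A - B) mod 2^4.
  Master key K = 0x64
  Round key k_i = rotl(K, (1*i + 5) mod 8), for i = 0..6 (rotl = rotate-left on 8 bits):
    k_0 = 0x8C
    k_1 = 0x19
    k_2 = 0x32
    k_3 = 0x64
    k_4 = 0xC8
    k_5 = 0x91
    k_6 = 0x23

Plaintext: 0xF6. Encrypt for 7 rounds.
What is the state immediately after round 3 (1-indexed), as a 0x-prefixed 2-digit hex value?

0xF0

s_0 = plaintext = 0xF6
s_1 = Round(s_0, k_0) = 0x94
s_2 = Round(s_1, k_1) = 0x49
s_3 = Round(s_2, k_2) = 0xF0
s_4 = Round(s_3, k_3) = 0xB6
s_5 = Round(s_4, k_4) = 0x90
s_6 = Round(s_5, k_5) = 0x89
s_7 = Round(s_6, k_6) = 0x21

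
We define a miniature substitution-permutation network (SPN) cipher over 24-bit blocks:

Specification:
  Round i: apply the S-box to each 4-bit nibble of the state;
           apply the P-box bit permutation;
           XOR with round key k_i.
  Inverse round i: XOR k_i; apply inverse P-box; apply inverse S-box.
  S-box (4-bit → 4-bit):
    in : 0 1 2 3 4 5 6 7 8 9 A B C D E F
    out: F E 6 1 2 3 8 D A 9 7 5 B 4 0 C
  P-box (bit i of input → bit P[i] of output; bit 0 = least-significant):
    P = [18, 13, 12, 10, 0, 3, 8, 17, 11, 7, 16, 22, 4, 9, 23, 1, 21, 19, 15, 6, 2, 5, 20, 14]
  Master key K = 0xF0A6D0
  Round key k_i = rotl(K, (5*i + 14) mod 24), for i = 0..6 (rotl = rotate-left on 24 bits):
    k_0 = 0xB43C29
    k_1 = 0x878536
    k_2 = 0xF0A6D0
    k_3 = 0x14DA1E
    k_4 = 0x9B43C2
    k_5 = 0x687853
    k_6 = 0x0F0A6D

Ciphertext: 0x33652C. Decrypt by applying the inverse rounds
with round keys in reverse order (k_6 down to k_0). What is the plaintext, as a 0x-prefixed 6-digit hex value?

0x3C1CD7

s_0 = ciphertext = 0x33652C
s_1 = InvRound(s_0, k_6) = 0xFC43BC
s_2 = InvRound(s_1, k_5) = 0xA615AA
s_3 = InvRound(s_2, k_4) = 0x1C4D47
s_4 = InvRound(s_3, k_3) = 0xE15EAF
s_5 = InvRound(s_4, k_2) = 0x0F9B52
s_6 = InvRound(s_5, k_1) = 0x5823EF
s_7 = InvRound(s_6, k_0) = 0x3C1CD7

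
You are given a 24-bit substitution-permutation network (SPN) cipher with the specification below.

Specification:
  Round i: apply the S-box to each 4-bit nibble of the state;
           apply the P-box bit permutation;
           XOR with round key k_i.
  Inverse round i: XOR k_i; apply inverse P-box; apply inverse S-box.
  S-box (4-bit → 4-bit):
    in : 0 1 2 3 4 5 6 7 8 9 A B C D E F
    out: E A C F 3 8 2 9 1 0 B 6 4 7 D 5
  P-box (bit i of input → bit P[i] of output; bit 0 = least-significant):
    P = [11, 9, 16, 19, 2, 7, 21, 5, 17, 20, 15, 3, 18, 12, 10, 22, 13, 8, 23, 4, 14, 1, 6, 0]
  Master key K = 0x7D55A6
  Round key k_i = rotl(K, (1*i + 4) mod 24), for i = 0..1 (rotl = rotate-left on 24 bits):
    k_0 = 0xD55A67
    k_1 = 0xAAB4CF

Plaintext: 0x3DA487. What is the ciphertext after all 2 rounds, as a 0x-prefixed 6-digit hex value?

s_0 = plaintext = 0x3DA487
s_1 = Round(s_0, k_0) = 0x0B2320
s_2 = Round(s_1, k_1) = 0x5133A4

0x5133A4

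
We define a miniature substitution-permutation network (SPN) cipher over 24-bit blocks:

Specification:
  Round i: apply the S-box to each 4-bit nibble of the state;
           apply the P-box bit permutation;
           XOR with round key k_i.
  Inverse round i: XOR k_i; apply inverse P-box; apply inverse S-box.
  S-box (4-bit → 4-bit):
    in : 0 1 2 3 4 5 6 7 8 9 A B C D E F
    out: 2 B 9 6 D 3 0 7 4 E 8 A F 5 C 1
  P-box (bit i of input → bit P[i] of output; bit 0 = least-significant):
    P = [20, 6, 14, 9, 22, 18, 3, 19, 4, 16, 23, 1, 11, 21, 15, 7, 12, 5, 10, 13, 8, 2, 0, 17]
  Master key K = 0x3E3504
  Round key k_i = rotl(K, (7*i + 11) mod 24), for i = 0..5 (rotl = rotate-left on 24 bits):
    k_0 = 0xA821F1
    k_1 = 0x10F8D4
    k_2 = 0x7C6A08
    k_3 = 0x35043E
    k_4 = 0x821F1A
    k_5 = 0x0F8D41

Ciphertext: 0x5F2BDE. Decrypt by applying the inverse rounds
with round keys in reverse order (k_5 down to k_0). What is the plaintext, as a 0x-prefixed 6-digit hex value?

0xCE3D79

s_0 = ciphertext = 0x5F2BDE
s_1 = InvRound(s_0, k_5) = 0x3EE2D2
s_2 = InvRound(s_1, k_4) = 0xF4C897
s_3 = InvRound(s_2, k_3) = 0x8343D8
s_4 = InvRound(s_3, k_2) = 0x2A1715
s_5 = InvRound(s_4, k_1) = 0x4EC6AC
s_6 = InvRound(s_5, k_0) = 0xCE3D79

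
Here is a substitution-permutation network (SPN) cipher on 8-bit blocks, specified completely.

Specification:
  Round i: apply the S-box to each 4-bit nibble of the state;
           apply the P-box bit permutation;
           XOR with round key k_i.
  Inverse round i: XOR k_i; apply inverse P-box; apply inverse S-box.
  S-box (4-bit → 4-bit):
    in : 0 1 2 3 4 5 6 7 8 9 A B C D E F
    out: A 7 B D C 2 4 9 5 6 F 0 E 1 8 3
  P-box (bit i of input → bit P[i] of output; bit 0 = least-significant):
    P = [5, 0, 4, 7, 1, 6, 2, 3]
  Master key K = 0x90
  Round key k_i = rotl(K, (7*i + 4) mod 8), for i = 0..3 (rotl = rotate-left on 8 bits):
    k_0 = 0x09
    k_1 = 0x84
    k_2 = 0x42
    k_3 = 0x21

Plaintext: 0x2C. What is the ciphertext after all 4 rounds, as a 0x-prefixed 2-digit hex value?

s_0 = plaintext = 0x2C
s_1 = Round(s_0, k_0) = 0xD2
s_2 = Round(s_1, k_1) = 0x27
s_3 = Round(s_2, k_2) = 0xA8
s_4 = Round(s_3, k_3) = 0x5F

0x5F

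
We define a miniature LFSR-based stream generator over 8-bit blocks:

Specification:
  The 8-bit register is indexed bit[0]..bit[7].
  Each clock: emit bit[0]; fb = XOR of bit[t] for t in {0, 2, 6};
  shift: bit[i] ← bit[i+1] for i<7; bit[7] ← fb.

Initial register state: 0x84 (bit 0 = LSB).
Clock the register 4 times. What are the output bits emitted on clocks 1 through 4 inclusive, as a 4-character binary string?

reg_0 = 0x84
clock 1: out=0, reg = 0xC2
clock 2: out=0, reg = 0xE1
clock 3: out=1, reg = 0x70
clock 4: out=0, reg = 0xB8

0010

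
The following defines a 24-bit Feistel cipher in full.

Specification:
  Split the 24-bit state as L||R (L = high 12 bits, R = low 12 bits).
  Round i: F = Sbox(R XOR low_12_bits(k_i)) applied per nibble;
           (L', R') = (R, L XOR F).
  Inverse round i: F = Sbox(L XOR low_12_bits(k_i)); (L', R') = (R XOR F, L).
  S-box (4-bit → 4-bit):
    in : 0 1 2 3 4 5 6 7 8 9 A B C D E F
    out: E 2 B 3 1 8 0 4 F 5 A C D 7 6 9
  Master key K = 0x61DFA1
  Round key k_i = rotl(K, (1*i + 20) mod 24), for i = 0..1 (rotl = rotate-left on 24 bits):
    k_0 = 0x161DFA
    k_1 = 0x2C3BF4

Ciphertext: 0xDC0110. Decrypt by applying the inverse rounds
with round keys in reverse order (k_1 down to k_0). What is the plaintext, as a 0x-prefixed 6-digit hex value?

s_0 = ciphertext = 0xDC0110
s_1 = InvRound(s_0, k_1) = 0x121DC0
s_2 = InvRound(s_1, k_0) = 0x0BC121

0x0BC121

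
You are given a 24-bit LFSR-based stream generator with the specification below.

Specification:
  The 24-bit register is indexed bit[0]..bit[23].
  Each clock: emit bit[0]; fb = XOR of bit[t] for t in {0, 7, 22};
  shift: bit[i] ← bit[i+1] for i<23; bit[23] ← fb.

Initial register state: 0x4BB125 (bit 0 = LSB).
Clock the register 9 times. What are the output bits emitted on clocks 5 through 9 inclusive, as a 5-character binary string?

01001

reg_0 = 0x4BB125
clock 1: out=1, reg = 0x25D892
clock 2: out=0, reg = 0x92EC49
clock 3: out=1, reg = 0xC97624
clock 4: out=0, reg = 0xE4BB12
clock 5: out=0, reg = 0xF25D89
clock 6: out=1, reg = 0xF92EC4
clock 7: out=0, reg = 0x7C9762
clock 8: out=0, reg = 0xBE4BB1
clock 9: out=1, reg = 0x5F25D8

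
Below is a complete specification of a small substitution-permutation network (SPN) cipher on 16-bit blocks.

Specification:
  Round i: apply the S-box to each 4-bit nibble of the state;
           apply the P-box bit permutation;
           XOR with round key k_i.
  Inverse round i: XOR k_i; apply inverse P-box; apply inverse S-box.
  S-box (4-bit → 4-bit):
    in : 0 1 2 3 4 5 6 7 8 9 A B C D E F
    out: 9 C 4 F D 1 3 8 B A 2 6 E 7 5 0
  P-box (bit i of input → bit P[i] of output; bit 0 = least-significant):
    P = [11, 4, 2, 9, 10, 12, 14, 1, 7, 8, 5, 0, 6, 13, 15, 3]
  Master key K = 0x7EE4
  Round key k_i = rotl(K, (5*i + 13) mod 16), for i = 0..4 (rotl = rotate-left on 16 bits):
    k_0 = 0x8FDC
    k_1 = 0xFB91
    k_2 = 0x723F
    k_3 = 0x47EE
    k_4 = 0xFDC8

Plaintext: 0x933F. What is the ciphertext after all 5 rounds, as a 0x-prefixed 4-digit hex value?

0xACE1

s_0 = plaintext = 0x933F
s_1 = Round(s_0, k_0) = 0xFA77
s_2 = Round(s_1, k_1) = 0xF893
s_3 = Round(s_2, k_2) = 0x69A8
s_4 = Round(s_3, k_3) = 0x7CBF
s_5 = Round(s_4, k_4) = 0xACE1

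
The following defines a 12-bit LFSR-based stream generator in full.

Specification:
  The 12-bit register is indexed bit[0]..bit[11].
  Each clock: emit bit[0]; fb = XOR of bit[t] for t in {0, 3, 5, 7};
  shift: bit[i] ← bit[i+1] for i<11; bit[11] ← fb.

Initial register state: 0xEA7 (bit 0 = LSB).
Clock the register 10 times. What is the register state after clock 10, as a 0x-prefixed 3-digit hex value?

reg_0 = 0xEA7
clock 1: out=1, reg = 0xF53
clock 2: out=1, reg = 0xFA9
clock 3: out=1, reg = 0x7D4
clock 4: out=0, reg = 0xBEA
clock 5: out=0, reg = 0xDF5
clock 6: out=1, reg = 0xEFA
clock 7: out=0, reg = 0xF7D
clock 8: out=1, reg = 0xFBE
clock 9: out=0, reg = 0xFDF
clock 10: out=1, reg = 0xFEF

0xFEF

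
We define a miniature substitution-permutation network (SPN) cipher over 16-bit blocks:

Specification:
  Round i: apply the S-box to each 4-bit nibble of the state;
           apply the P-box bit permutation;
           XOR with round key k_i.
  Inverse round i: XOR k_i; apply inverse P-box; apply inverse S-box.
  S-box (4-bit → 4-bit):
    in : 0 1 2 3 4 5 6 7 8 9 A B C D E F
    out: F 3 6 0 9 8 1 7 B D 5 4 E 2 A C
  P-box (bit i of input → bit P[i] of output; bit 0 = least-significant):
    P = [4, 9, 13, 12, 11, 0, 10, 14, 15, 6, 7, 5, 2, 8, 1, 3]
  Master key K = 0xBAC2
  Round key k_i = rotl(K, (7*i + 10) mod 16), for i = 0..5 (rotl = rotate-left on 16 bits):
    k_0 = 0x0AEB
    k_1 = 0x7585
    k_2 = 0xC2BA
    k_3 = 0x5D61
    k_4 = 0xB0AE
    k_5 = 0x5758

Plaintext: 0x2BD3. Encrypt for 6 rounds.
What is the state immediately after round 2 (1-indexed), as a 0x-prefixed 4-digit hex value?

0x6E1B

s_0 = plaintext = 0x2BD3
s_1 = Round(s_0, k_0) = 0x0B68
s_2 = Round(s_1, k_1) = 0x6E1B
s_3 = Round(s_2, k_2) = 0xEADF
s_4 = Round(s_3, k_3) = 0xECE8
s_5 = Round(s_4, k_4) = 0xE357
s_6 = Round(s_5, k_5) = 0x3440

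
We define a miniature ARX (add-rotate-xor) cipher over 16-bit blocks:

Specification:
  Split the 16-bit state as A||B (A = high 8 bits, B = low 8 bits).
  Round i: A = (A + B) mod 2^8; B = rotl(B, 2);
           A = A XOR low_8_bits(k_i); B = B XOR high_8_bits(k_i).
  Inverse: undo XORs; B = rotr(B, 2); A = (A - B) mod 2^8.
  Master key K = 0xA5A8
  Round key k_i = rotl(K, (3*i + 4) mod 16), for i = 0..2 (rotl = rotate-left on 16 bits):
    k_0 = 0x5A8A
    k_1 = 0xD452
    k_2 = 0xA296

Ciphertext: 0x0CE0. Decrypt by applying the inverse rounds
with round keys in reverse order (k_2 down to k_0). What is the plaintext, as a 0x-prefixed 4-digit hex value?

s_0 = ciphertext = 0x0CE0
s_1 = InvRound(s_0, k_2) = 0x0A90
s_2 = InvRound(s_1, k_1) = 0x4711
s_3 = InvRound(s_2, k_0) = 0xFBD2

0xFBD2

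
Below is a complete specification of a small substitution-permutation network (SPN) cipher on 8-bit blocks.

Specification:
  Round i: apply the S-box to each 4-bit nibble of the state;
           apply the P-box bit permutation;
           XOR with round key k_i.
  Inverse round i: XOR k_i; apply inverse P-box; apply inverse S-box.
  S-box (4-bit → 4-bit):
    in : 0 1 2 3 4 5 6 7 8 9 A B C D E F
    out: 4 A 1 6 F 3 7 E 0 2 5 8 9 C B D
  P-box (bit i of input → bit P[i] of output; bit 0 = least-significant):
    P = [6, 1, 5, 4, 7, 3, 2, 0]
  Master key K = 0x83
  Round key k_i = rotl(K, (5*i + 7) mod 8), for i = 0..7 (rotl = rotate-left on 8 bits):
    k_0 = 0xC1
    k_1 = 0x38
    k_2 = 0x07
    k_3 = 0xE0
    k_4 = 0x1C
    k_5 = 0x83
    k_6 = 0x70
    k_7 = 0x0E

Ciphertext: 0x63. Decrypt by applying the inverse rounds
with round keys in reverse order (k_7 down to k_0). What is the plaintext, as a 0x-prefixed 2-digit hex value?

0xD6

s_0 = ciphertext = 0x63
s_1 = InvRound(s_0, k_7) = 0x7A
s_2 = InvRound(s_1, k_6) = 0x99
s_3 = InvRound(s_2, k_5) = 0x91
s_4 = InvRound(s_3, k_4) = 0x48
s_5 = InvRound(s_4, k_3) = 0x50
s_6 = InvRound(s_5, k_2) = 0xDE
s_7 = InvRound(s_6, k_1) = 0xA6
s_8 = InvRound(s_7, k_0) = 0xD6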